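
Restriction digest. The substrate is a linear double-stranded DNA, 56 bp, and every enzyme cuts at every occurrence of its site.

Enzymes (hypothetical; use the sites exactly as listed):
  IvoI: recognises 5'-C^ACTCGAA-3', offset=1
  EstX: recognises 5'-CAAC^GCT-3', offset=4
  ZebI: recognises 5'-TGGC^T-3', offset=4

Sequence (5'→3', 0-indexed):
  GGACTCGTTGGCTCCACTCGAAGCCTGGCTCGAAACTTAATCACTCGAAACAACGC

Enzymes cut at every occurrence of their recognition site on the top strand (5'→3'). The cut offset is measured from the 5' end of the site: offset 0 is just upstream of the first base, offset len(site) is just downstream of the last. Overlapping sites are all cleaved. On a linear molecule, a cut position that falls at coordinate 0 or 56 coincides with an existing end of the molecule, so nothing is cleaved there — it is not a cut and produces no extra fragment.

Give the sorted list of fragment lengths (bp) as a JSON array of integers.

[3,12,13,14,14]

Per-enzyme occurrences:
  IvoI CACTCGAA/1: at [14, 41] ⇒ [15, 42]
  EstX (CAACGCT, off=4): no sites
  ZebI TGGCT/4: at [8, 25] ⇒ [12, 29]

Pooled cuts: [12, 15, 29, 42]

Fragment lengths:
  [0,12): 12 bp
  [12,15): 3 bp
  [15,29): 14 bp
  [29,42): 13 bp
  [42,56): 14 bp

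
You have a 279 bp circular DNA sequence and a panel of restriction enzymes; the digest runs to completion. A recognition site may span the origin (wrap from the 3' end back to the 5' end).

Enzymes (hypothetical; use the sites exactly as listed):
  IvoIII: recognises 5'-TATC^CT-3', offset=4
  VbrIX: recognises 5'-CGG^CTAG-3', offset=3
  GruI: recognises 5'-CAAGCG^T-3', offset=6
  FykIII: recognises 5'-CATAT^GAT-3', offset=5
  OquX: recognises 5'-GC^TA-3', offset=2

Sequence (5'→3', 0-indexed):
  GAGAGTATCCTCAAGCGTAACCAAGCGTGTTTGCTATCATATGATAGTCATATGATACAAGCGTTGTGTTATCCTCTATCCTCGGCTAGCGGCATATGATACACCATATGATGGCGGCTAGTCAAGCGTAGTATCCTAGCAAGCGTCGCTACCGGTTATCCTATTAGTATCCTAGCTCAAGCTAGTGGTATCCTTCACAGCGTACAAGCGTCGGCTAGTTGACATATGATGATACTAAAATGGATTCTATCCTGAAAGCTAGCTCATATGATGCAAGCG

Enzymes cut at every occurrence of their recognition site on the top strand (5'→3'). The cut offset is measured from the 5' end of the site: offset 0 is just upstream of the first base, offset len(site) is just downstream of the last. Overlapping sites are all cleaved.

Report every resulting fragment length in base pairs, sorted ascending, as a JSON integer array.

[1,1,1,4,4,5,7,7,7,8,8,8,8,10,10,10,10,10,10,10,11,11,11,11,11,12,12,18,19,24]

Site scan:
  IvoIII (TATCCT, off=4): starts [5, 69, 76, 131, 156, 167, 188, 247] → cuts [9, 73, 80, 135, 160, 171, 192, 251]
  VbrIX (CGGCTAG, off=3): starts [82, 114, 211] → cuts [85, 117, 214]
  GruI (CAAGCGT, off=6): starts [11, 21, 57, 122, 139, 204] → cuts [17, 27, 63, 128, 145, 210]
  FykIII (CATATGAT, off=5): starts [37, 48, 92, 104, 222, 264] → cuts [42, 53, 97, 109, 227, 269]
  OquX (GCTA, off=2): starts [32, 84, 116, 147, 180, 213, 257] → cuts [34, 86, 118, 149, 182, 215, 259]

Pooled cuts: [9, 17, 27, 34, 42, 53, 63, 73, 80, 85, 86, 97, 109, 117, 118, 128, 135, 145, 149, 160, 171, 182, 192, 210, 214, 215, 227, 251, 259, 269]

Fragment lengths:
  9→17: 8 bp
  17→27: 10 bp
  27→34: 7 bp
  34→42: 8 bp
  42→53: 11 bp
  53→63: 10 bp
  63→73: 10 bp
  73→80: 7 bp
  80→85: 5 bp
  85→86: 1 bp
  86→97: 11 bp
  97→109: 12 bp
  109→117: 8 bp
  117→118: 1 bp
  118→128: 10 bp
  128→135: 7 bp
  135→145: 10 bp
  145→149: 4 bp
  149→160: 11 bp
  160→171: 11 bp
  171→182: 11 bp
  182→192: 10 bp
  192→210: 18 bp
  210→214: 4 bp
  214→215: 1 bp
  215→227: 12 bp
  227→251: 24 bp
  251→259: 8 bp
  259→269: 10 bp
  269→9 (wrap): 279-269+9 = 19 bp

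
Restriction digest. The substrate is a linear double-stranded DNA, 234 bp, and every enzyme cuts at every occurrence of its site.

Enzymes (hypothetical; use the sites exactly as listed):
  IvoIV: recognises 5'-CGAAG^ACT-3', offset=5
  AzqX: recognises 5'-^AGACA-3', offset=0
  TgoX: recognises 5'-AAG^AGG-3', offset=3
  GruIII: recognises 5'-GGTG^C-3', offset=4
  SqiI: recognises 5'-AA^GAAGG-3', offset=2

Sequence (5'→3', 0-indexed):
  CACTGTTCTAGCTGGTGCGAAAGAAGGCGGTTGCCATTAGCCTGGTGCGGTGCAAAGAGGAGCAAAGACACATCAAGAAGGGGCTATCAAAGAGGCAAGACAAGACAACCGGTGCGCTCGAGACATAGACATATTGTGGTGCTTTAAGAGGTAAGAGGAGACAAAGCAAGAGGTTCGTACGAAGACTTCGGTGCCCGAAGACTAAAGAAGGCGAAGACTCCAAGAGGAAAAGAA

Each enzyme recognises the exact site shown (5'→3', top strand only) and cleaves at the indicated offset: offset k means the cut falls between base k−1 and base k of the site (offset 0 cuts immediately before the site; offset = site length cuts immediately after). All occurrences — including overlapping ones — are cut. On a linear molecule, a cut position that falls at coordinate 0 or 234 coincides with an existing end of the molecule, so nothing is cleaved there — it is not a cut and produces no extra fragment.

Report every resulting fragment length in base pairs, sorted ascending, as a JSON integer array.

Scan for sites:
  IvoIV (CGAAGACT, off=5): starts [179, 195, 211] → cuts [184, 200, 216]
  AzqX (AGACA, off=0): starts [65, 97, 102, 120, 126, 158] → cuts [65, 97, 102, 120, 126, 158]
  TgoX (AAGAGG, off=3): starts [54, 89, 145, 152, 167, 221] → cuts [57, 92, 148, 155, 170, 224]
  GruIII (GGTGC, off=4): starts [13, 43, 48, 110, 137, 189] → cuts [17, 47, 52, 114, 141, 193]
  SqiI (AAGAAGG, off=2): starts [20, 74, 204] → cuts [22, 76, 206]

Pooled cuts: [17, 22, 47, 52, 57, 65, 76, 92, 97, 102, 114, 120, 126, 141, 148, 155, 158, 170, 184, 193, 200, 206, 216, 224]

Fragments:
  [0,17): 17 bp
  [17,22): 5 bp
  [22,47): 25 bp
  [47,52): 5 bp
  [52,57): 5 bp
  [57,65): 8 bp
  [65,76): 11 bp
  [76,92): 16 bp
  [92,97): 5 bp
  [97,102): 5 bp
  [102,114): 12 bp
  [114,120): 6 bp
  [120,126): 6 bp
  [126,141): 15 bp
  [141,148): 7 bp
  [148,155): 7 bp
  [155,158): 3 bp
  [158,170): 12 bp
  [170,184): 14 bp
  [184,193): 9 bp
  [193,200): 7 bp
  [200,206): 6 bp
  [206,216): 10 bp
  [216,224): 8 bp
  [224,234): 10 bp

[3,5,5,5,5,5,6,6,6,7,7,7,8,8,9,10,10,11,12,12,14,15,16,17,25]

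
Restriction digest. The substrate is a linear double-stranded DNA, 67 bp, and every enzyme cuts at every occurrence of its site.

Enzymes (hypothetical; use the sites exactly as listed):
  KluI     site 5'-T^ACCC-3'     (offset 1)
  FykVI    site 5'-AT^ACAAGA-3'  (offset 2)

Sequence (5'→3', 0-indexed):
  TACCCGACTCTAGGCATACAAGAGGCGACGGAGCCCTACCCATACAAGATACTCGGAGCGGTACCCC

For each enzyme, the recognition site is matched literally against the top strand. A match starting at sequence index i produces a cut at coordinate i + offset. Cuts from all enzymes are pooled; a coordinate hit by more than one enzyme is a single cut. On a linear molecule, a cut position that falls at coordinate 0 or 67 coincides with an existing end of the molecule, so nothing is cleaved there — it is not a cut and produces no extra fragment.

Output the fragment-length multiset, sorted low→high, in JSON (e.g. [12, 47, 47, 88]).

Per-enzyme occurrences:
  KluI (TACCC, off=1): starts [0, 36, 61] → cuts [1, 37, 62]
  FykVI (ATACAAGA, off=2): starts [15, 41] → cuts [17, 43]

Pooled cuts: [1, 17, 37, 43, 62]

Fragment lengths:
  [0,1): 1 bp
  [1,17): 16 bp
  [17,37): 20 bp
  [37,43): 6 bp
  [43,62): 19 bp
  [62,67): 5 bp

[1,5,6,16,19,20]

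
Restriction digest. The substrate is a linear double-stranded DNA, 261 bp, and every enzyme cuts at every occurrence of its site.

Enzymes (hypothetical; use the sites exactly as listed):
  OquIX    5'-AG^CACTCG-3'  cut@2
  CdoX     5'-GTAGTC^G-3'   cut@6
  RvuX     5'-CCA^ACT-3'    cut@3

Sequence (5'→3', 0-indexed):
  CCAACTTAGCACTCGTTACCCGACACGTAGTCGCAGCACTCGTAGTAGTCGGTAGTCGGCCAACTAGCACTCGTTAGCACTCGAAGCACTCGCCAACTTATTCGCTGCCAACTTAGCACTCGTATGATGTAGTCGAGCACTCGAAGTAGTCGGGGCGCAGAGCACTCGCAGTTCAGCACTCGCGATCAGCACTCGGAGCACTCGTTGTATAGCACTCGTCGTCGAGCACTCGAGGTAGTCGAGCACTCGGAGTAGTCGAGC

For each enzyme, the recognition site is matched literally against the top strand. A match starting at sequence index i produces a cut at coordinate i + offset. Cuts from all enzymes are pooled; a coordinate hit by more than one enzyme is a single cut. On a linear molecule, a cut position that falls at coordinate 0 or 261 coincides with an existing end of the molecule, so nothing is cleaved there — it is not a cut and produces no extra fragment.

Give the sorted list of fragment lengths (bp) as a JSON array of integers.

[3,3,3,4,4,5,5,6,6,7,9,9,9,10,11,13,14,14,14,14,14,14,14,15,18,23]

Site scan:
  OquIX (AGCACTCG, off=2): starts [7, 34, 65, 75, 84, 114, 135, 160, 174, 187, 196, 210, 224, 241] → cuts [9, 36, 67, 77, 86, 116, 137, 162, 176, 189, 198, 212, 226, 243]
  CdoX (GTAGTCG, off=6): starts [26, 44, 51, 128, 145, 234, 251] → cuts [32, 50, 57, 134, 151, 240, 257]
  RvuX (CCAACT, off=3): starts [0, 59, 92, 107] → cuts [3, 62, 95, 110]

Pooled cuts: [3, 9, 32, 36, 50, 57, 62, 67, 77, 86, 95, 110, 116, 134, 137, 151, 162, 176, 189, 198, 212, 226, 240, 243, 257]

Fragment lengths:
  [0,3): 3 bp
  [3,9): 6 bp
  [9,32): 23 bp
  [32,36): 4 bp
  [36,50): 14 bp
  [50,57): 7 bp
  [57,62): 5 bp
  [62,67): 5 bp
  [67,77): 10 bp
  [77,86): 9 bp
  [86,95): 9 bp
  [95,110): 15 bp
  [110,116): 6 bp
  [116,134): 18 bp
  [134,137): 3 bp
  [137,151): 14 bp
  [151,162): 11 bp
  [162,176): 14 bp
  [176,189): 13 bp
  [189,198): 9 bp
  [198,212): 14 bp
  [212,226): 14 bp
  [226,240): 14 bp
  [240,243): 3 bp
  [243,257): 14 bp
  [257,261): 4 bp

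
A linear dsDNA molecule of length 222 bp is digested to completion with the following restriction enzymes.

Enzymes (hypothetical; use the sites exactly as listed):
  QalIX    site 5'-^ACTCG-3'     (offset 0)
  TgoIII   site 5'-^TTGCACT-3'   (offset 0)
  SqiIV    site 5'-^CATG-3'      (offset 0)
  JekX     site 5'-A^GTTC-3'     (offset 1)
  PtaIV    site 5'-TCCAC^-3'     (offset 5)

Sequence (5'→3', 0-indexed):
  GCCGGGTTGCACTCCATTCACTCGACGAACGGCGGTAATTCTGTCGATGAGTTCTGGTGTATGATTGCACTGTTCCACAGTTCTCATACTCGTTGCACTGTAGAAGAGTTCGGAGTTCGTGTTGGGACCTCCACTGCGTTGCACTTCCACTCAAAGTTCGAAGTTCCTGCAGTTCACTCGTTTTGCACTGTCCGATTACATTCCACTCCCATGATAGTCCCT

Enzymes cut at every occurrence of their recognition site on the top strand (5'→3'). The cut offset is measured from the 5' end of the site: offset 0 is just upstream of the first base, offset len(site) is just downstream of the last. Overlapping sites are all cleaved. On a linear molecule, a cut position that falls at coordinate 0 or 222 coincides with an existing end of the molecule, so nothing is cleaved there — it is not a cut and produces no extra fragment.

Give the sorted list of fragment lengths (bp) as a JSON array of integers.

Scan for sites:
  QalIX ACTCG/0: at [19, 87, 175] ⇒ [19, 87, 175]
  TgoIII TTGCACT/0: at [6, 64, 92, 138, 182] ⇒ [6, 64, 92, 138, 182]
  SqiIV CATG/0: at [209] ⇒ [209]
  JekX AGTTC/1: at [49, 78, 106, 113, 154, 161, 170] ⇒ [50, 79, 107, 114, 155, 162, 171]
  PtaIV TCCAC/5: at [73, 129, 145, 201] ⇒ [78, 134, 150, 206]

Pooled cuts: [6, 19, 50, 64, 78, 79, 87, 92, 107, 114, 134, 138, 150, 155, 162, 171, 175, 182, 206, 209]

Fragment lengths:
  [0,6): 6 bp
  [6,19): 13 bp
  [19,50): 31 bp
  [50,64): 14 bp
  [64,78): 14 bp
  [78,79): 1 bp
  [79,87): 8 bp
  [87,92): 5 bp
  [92,107): 15 bp
  [107,114): 7 bp
  [114,134): 20 bp
  [134,138): 4 bp
  [138,150): 12 bp
  [150,155): 5 bp
  [155,162): 7 bp
  [162,171): 9 bp
  [171,175): 4 bp
  [175,182): 7 bp
  [182,206): 24 bp
  [206,209): 3 bp
  [209,222): 13 bp

[1,3,4,4,5,5,6,7,7,7,8,9,12,13,13,14,14,15,20,24,31]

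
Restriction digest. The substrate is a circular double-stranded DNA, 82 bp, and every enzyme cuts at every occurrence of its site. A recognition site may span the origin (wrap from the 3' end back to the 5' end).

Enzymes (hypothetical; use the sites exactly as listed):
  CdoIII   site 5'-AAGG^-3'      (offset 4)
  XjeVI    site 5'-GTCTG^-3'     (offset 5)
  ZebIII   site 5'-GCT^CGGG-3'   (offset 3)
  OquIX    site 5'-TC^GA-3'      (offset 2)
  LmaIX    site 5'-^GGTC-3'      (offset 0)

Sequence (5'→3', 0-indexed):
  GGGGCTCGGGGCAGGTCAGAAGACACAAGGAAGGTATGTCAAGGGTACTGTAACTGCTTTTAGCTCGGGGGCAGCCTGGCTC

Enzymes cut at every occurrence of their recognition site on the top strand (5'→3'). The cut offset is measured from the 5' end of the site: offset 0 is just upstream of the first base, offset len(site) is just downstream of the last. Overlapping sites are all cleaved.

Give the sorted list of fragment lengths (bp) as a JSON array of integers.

Site scan:
  CdoIII (AAGG, off=4): starts [26, 30, 40] → cuts [30, 34, 44]
  XjeVI (GTCTG, off=5): no sites
  ZebIII (GCTCGGG, off=3): starts [3, 62, 78] → cuts [6, 65, 81]
  OquIX (TCGA, off=2): no sites
  LmaIX (GGTC, off=0): starts [13] → cuts [13]

All cut coordinates (distinct, sorted): [6, 13, 30, 34, 44, 65, 81]

Fragment lengths:
  6→13: 7 bp
  13→30: 17 bp
  30→34: 4 bp
  34→44: 10 bp
  44→65: 21 bp
  65→81: 16 bp
  81→6 (wrap): 82-81+6 = 7 bp

[4,7,7,10,16,17,21]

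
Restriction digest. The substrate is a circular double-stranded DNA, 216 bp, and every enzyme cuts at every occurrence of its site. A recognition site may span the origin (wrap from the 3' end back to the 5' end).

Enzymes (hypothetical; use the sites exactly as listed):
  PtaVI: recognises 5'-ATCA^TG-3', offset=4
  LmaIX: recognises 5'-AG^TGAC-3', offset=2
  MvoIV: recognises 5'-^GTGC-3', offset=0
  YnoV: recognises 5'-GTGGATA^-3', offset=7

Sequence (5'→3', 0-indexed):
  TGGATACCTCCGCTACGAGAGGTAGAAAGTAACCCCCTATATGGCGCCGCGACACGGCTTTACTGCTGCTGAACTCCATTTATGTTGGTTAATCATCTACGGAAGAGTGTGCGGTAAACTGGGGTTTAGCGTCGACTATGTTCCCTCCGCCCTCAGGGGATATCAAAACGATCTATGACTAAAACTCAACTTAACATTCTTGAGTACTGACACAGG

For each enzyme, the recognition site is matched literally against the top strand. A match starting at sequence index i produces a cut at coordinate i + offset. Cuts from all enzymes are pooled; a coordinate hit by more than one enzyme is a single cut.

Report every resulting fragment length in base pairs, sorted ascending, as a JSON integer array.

[102,114]

Scan for sites:
  PtaVI (ATCATG, off=4): no sites
  LmaIX (AGTGAC, off=2): no sites
  MvoIV (GTGC, off=0): starts [108] → cuts [108]
  YnoV (GTGGATA, off=7): starts [215] → cuts [6]

Pooled cuts: [6, 108]

Fragment lengths:
  6→108: 102 bp
  108→6 (wrap): 216-108+6 = 114 bp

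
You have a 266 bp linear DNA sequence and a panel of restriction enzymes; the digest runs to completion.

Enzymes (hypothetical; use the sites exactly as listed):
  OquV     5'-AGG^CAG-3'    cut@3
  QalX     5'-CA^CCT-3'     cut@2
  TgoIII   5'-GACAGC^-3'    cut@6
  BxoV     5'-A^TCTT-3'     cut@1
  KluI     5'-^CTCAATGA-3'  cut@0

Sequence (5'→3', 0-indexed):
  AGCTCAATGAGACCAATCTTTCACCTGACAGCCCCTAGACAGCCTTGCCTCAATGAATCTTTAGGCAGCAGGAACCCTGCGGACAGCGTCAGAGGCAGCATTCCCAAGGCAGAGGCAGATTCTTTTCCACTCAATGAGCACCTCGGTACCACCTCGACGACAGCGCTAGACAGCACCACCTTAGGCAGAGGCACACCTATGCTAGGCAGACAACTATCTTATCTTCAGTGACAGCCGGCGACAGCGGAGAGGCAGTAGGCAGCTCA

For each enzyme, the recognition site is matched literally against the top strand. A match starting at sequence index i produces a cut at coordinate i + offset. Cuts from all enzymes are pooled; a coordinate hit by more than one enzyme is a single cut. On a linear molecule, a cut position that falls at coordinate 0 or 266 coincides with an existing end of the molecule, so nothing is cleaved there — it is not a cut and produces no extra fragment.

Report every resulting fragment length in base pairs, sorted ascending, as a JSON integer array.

[2,4,5,5,6,7,7,7,7,7,8,8,9,9,10,10,10,10,11,11,11,11,13,14,14,14,14,22]

Scan for sites:
  OquV (AGGCAG, off=3): starts [62, 92, 106, 112, 182, 203, 249, 256] → cuts [65, 95, 109, 115, 185, 206, 252, 259]
  QalX (CACCT, off=2): starts [21, 138, 149, 176, 193] → cuts [23, 140, 151, 178, 195]
  TgoIII (GACAGC, off=6): starts [26, 37, 81, 158, 168, 229, 239] → cuts [32, 43, 87, 164, 174, 235, 245]
  BxoV (ATCTT, off=1): starts [15, 56, 215, 220] → cuts [16, 57, 216, 221]
  KluI (CTCAATGA, off=0): starts [2, 48, 129] → cuts [2, 48, 129]

All cut coordinates (distinct, sorted): [2, 16, 23, 32, 43, 48, 57, 65, 87, 95, 109, 115, 129, 140, 151, 164, 174, 178, 185, 195, 206, 216, 221, 235, 245, 252, 259]

Fragment lengths:
  [0,2): 2 bp
  [2,16): 14 bp
  [16,23): 7 bp
  [23,32): 9 bp
  [32,43): 11 bp
  [43,48): 5 bp
  [48,57): 9 bp
  [57,65): 8 bp
  [65,87): 22 bp
  [87,95): 8 bp
  [95,109): 14 bp
  [109,115): 6 bp
  [115,129): 14 bp
  [129,140): 11 bp
  [140,151): 11 bp
  [151,164): 13 bp
  [164,174): 10 bp
  [174,178): 4 bp
  [178,185): 7 bp
  [185,195): 10 bp
  [195,206): 11 bp
  [206,216): 10 bp
  [216,221): 5 bp
  [221,235): 14 bp
  [235,245): 10 bp
  [245,252): 7 bp
  [252,259): 7 bp
  [259,266): 7 bp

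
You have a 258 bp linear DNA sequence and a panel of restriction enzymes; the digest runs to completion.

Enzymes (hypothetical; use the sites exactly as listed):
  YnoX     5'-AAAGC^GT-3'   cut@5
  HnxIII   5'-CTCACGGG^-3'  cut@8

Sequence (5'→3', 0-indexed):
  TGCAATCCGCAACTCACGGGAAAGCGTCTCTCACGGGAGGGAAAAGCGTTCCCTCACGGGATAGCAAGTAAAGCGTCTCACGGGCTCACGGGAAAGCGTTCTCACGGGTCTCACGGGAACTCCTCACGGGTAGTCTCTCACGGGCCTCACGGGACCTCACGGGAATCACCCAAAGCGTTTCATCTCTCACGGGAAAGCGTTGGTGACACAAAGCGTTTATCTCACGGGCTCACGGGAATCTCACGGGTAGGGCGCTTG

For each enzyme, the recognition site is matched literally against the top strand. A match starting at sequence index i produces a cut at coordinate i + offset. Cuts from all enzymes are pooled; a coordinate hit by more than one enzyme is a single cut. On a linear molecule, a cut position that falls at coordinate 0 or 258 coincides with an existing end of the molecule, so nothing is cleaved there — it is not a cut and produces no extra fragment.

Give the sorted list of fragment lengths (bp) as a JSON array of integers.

Per-enzyme occurrences:
  YnoX (AAAGCGT, off=5): starts [20, 42, 69, 92, 171, 193, 209] → cuts [25, 47, 74, 97, 176, 198, 214]
  HnxIII (CTCACGGG, off=8): starts [12, 29, 52, 76, 84, 100, 109, 122, 136, 145, 155, 185, 220, 228, 239] → cuts [20, 37, 60, 84, 92, 108, 117, 130, 144, 153, 163, 193, 228, 236, 247]

All cut coordinates (distinct, sorted): [20, 25, 37, 47, 60, 74, 84, 92, 97, 108, 117, 130, 144, 153, 163, 176, 193, 198, 214, 228, 236, 247]

Fragment lengths:
  [0,20): 20 bp
  [20,25): 5 bp
  [25,37): 12 bp
  [37,47): 10 bp
  [47,60): 13 bp
  [60,74): 14 bp
  [74,84): 10 bp
  [84,92): 8 bp
  [92,97): 5 bp
  [97,108): 11 bp
  [108,117): 9 bp
  [117,130): 13 bp
  [130,144): 14 bp
  [144,153): 9 bp
  [153,163): 10 bp
  [163,176): 13 bp
  [176,193): 17 bp
  [193,198): 5 bp
  [198,214): 16 bp
  [214,228): 14 bp
  [228,236): 8 bp
  [236,247): 11 bp
  [247,258): 11 bp

[5,5,5,8,8,9,9,10,10,10,11,11,11,12,13,13,13,14,14,14,16,17,20]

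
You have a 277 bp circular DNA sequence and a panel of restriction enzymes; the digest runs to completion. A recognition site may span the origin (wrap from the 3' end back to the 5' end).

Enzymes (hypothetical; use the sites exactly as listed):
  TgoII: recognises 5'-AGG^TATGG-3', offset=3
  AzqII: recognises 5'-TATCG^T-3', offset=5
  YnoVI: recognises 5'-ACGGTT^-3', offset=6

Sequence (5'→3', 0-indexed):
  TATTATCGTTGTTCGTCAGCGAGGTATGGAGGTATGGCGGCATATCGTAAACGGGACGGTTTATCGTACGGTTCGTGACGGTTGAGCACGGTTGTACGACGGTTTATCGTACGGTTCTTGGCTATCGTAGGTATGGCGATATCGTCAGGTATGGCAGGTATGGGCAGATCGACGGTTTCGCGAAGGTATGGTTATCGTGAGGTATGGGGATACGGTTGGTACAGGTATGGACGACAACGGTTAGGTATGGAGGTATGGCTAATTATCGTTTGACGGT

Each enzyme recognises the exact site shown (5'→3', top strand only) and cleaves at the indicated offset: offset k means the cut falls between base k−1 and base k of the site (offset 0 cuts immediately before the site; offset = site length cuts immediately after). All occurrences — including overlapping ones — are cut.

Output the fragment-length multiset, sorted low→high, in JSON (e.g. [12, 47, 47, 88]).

Scan for sites:
  TgoII AGGTATGG/3: at [21, 29, 128, 146, 155, 183, 199, 222, 242, 250] ⇒ [24, 32, 131, 149, 158, 186, 202, 225, 245, 253]
  AzqII TATCGT/5: at [3, 42, 61, 104, 122, 139, 192, 263] ⇒ [8, 47, 66, 109, 127, 144, 197, 268]
  YnoVI ACGGTT/6: at [55, 67, 77, 87, 98, 110, 171, 211, 236, 272] ⇒ [1, 61, 73, 83, 93, 104, 116, 177, 217, 242]

All cut coordinates (distinct, sorted): [1, 8, 24, 32, 47, 61, 66, 73, 83, 93, 104, 109, 116, 127, 131, 144, 149, 158, 177, 186, 197, 202, 217, 225, 242, 245, 253, 268]

Fragment lengths:
  1→8: 7 bp
  8→24: 16 bp
  24→32: 8 bp
  32→47: 15 bp
  47→61: 14 bp
  61→66: 5 bp
  66→73: 7 bp
  73→83: 10 bp
  83→93: 10 bp
  93→104: 11 bp
  104→109: 5 bp
  109→116: 7 bp
  116→127: 11 bp
  127→131: 4 bp
  131→144: 13 bp
  144→149: 5 bp
  149→158: 9 bp
  158→177: 19 bp
  177→186: 9 bp
  186→197: 11 bp
  197→202: 5 bp
  202→217: 15 bp
  217→225: 8 bp
  225→242: 17 bp
  242→245: 3 bp
  245→253: 8 bp
  253→268: 15 bp
  268→1 (wrap): 277-268+1 = 10 bp

[3,4,5,5,5,5,7,7,7,8,8,8,9,9,10,10,10,11,11,11,13,14,15,15,15,16,17,19]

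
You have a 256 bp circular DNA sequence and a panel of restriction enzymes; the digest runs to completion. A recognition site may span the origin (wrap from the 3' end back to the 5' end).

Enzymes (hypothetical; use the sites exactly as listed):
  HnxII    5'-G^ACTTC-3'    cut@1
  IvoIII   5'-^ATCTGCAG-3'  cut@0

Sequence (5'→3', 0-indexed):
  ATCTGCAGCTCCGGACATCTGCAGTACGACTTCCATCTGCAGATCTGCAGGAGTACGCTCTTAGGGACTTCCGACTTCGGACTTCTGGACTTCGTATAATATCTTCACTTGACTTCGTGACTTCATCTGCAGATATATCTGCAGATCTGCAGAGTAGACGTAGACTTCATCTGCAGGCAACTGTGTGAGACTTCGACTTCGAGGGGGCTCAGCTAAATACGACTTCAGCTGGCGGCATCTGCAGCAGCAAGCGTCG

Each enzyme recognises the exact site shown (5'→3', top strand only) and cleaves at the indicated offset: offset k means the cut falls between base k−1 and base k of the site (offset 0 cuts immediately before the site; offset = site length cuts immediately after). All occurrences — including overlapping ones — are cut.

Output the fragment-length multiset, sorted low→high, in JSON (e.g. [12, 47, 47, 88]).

[5,5,6,6,7,7,8,8,8,8,12,12,15,16,19,20,21,23,24,26]

Site scan:
  HnxII GACTTC/1: at [27, 65, 72, 79, 87, 110, 118, 162, 188, 194, 220] ⇒ [28, 66, 73, 80, 88, 111, 119, 163, 189, 195, 221]
  IvoIII ATCTGCAG/0: at [0, 16, 34, 42, 124, 136, 144, 168, 236] ⇒ [0, 16, 34, 42, 124, 136, 144, 168, 236]

Pooled cuts: [0, 16, 28, 34, 42, 66, 73, 80, 88, 111, 119, 124, 136, 144, 163, 168, 189, 195, 221, 236]

Fragment lengths:
  0→16: 16 bp
  16→28: 12 bp
  28→34: 6 bp
  34→42: 8 bp
  42→66: 24 bp
  66→73: 7 bp
  73→80: 7 bp
  80→88: 8 bp
  88→111: 23 bp
  111→119: 8 bp
  119→124: 5 bp
  124→136: 12 bp
  136→144: 8 bp
  144→163: 19 bp
  163→168: 5 bp
  168→189: 21 bp
  189→195: 6 bp
  195→221: 26 bp
  221→236: 15 bp
  236→0 (wrap): 256-236+0 = 20 bp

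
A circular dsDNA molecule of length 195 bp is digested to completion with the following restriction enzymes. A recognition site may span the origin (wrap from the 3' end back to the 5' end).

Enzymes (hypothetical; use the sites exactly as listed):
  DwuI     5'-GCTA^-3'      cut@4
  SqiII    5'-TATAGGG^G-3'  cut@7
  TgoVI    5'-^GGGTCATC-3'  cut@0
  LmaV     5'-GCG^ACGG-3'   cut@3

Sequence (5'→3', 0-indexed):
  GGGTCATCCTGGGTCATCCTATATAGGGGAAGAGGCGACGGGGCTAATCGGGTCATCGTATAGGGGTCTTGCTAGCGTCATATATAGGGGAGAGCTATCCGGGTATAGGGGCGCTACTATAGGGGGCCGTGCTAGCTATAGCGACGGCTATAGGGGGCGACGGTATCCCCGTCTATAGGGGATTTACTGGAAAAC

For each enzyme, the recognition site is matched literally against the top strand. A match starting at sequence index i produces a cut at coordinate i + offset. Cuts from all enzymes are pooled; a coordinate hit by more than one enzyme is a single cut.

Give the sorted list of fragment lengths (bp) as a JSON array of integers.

Scan for sites:
  DwuI (GCTA, off=4): starts [42, 70, 93, 112, 130, 134, 146] → cuts [46, 74, 97, 116, 134, 138, 150]
  SqiII (TATAGGGG, off=7): starts [21, 58, 82, 103, 117, 148, 173] → cuts [28, 65, 89, 110, 124, 155, 180]
  TgoVI (GGGTCATC, off=0): starts [0, 10, 49] → cuts [0, 10, 49]
  LmaV (GCGACGG, off=3): starts [34, 140, 156] → cuts [37, 143, 159]

All cut coordinates (distinct, sorted): [0, 10, 28, 37, 46, 49, 65, 74, 89, 97, 110, 116, 124, 134, 138, 143, 150, 155, 159, 180]

Fragment lengths:
  0→10: 10 bp
  10→28: 18 bp
  28→37: 9 bp
  37→46: 9 bp
  46→49: 3 bp
  49→65: 16 bp
  65→74: 9 bp
  74→89: 15 bp
  89→97: 8 bp
  97→110: 13 bp
  110→116: 6 bp
  116→124: 8 bp
  124→134: 10 bp
  134→138: 4 bp
  138→143: 5 bp
  143→150: 7 bp
  150→155: 5 bp
  155→159: 4 bp
  159→180: 21 bp
  180→0 (wrap): 195-180+0 = 15 bp

[3,4,4,5,5,6,7,8,8,9,9,9,10,10,13,15,15,16,18,21]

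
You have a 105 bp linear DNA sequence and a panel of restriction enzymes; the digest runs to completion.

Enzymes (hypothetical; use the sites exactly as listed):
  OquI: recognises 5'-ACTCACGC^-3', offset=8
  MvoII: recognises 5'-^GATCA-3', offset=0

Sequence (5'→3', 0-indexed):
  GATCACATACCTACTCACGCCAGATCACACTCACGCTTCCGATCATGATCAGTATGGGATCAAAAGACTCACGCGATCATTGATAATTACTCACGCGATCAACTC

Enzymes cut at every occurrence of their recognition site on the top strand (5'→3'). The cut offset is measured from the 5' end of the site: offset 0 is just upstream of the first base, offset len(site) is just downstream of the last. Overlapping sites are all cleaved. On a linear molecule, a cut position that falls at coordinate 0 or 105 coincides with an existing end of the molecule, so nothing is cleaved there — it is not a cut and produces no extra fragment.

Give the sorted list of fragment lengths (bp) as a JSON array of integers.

[2,4,6,9,11,14,17,20,22]

Scan for sites:
  OquI (ACTCACGC, off=8): starts [12, 28, 66, 88] → cuts [20, 36, 74, 96]
  MvoII (GATCA, off=0): starts [0, 22, 40, 46, 57, 74, 96] → cuts [22, 40, 46, 57, 74, 96] (position 0 is a terminus of the linear molecule — no cut)

All cut coordinates (distinct, sorted): [20, 22, 36, 40, 46, 57, 74, 96]

Fragments:
  [0,20): 20 bp
  [20,22): 2 bp
  [22,36): 14 bp
  [36,40): 4 bp
  [40,46): 6 bp
  [46,57): 11 bp
  [57,74): 17 bp
  [74,96): 22 bp
  [96,105): 9 bp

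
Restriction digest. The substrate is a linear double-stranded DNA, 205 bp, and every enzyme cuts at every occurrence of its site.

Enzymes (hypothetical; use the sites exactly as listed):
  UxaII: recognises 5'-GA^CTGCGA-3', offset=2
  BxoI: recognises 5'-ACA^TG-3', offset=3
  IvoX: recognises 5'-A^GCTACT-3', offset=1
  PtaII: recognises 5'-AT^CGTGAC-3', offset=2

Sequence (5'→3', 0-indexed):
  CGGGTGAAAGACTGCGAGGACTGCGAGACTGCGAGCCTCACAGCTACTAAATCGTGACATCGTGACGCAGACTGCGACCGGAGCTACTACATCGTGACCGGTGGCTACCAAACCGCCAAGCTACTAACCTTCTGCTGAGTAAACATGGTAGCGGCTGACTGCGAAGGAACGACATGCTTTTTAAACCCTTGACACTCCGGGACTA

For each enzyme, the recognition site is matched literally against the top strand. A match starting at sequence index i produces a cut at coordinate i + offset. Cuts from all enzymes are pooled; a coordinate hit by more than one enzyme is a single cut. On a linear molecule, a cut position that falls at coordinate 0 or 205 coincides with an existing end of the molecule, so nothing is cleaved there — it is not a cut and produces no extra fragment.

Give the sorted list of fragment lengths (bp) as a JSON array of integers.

[8,8,9,10,10,11,11,11,13,14,16,26,27,31]

Per-enzyme occurrences:
  UxaII (GACTGCGA, off=2): starts [9, 18, 26, 69, 156] → cuts [11, 20, 28, 71, 158]
  BxoI (ACATG, off=3): starts [142, 171] → cuts [145, 174]
  IvoX (AGCTACT, off=1): starts [41, 81, 118] → cuts [42, 82, 119]
  PtaII (ATCGTGAC, off=2): starts [50, 58, 90] → cuts [52, 60, 92]

Pooled cuts: [11, 20, 28, 42, 52, 60, 71, 82, 92, 119, 145, 158, 174]

Fragment lengths:
  [0,11): 11 bp
  [11,20): 9 bp
  [20,28): 8 bp
  [28,42): 14 bp
  [42,52): 10 bp
  [52,60): 8 bp
  [60,71): 11 bp
  [71,82): 11 bp
  [82,92): 10 bp
  [92,119): 27 bp
  [119,145): 26 bp
  [145,158): 13 bp
  [158,174): 16 bp
  [174,205): 31 bp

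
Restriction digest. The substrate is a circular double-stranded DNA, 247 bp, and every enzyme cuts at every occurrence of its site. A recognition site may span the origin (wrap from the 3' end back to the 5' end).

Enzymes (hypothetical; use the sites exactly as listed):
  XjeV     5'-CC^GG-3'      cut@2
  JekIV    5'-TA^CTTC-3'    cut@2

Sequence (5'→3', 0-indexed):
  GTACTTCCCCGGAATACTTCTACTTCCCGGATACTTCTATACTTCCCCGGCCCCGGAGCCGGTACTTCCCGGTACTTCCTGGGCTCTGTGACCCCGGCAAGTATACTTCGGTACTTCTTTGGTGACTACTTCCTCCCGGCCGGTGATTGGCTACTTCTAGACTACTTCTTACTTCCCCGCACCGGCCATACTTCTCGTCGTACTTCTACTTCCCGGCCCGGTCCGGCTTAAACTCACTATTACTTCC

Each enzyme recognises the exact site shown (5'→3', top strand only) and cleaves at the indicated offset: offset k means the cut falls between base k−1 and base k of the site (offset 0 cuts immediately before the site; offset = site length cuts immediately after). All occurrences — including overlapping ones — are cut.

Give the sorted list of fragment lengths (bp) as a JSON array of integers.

[4,4,4,5,5,5,6,6,6,6,6,6,6,6,7,7,7,7,8,8,8,9,10,11,12,12,12,15,18,21]

Scan for sites:
  XjeV CCGG/2: at [8, 26, 46, 52, 58, 68, 93, 135, 139, 181, 212, 217, 222] ⇒ [10, 28, 48, 54, 60, 70, 95, 137, 141, 183, 214, 219, 224]
  JekIV TACTTC/2: at [1, 14, 20, 31, 39, 62, 72, 103, 111, 126, 151, 162, 169, 188, 200, 206, 240] ⇒ [3, 16, 22, 33, 41, 64, 74, 105, 113, 128, 153, 164, 171, 190, 202, 208, 242]

All cut coordinates (distinct, sorted): [3, 10, 16, 22, 28, 33, 41, 48, 54, 60, 64, 70, 74, 95, 105, 113, 128, 137, 141, 153, 164, 171, 183, 190, 202, 208, 214, 219, 224, 242]

Fragment lengths:
  3→10: 7 bp
  10→16: 6 bp
  16→22: 6 bp
  22→28: 6 bp
  28→33: 5 bp
  33→41: 8 bp
  41→48: 7 bp
  48→54: 6 bp
  54→60: 6 bp
  60→64: 4 bp
  64→70: 6 bp
  70→74: 4 bp
  74→95: 21 bp
  95→105: 10 bp
  105→113: 8 bp
  113→128: 15 bp
  128→137: 9 bp
  137→141: 4 bp
  141→153: 12 bp
  153→164: 11 bp
  164→171: 7 bp
  171→183: 12 bp
  183→190: 7 bp
  190→202: 12 bp
  202→208: 6 bp
  208→214: 6 bp
  214→219: 5 bp
  219→224: 5 bp
  224→242: 18 bp
  242→3 (wrap): 247-242+3 = 8 bp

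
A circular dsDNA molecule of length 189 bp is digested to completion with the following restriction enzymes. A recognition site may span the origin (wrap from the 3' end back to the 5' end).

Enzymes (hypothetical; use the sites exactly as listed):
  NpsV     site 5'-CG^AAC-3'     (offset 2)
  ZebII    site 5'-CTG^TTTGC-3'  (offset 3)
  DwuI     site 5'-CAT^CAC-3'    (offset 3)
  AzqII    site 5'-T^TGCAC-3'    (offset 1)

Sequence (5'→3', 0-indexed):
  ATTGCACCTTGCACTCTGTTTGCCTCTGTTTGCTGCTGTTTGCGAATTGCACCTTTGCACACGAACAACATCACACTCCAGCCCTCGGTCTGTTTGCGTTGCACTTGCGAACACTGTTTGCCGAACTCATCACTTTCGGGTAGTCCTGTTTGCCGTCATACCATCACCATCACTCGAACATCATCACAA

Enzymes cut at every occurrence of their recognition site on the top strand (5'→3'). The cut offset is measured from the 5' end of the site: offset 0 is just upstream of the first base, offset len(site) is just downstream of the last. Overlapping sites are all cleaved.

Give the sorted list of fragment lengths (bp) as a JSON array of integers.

Per-enzyme occurrences:
  NpsV CGAAC/2: at [61, 107, 121, 174] ⇒ [63, 109, 123, 176]
  ZebII CTGTTTGC/3: at [15, 25, 35, 89, 113, 145] ⇒ [18, 28, 38, 92, 116, 148]
  DwuI CATCAC/3: at [68, 127, 161, 167, 181] ⇒ [71, 130, 164, 170, 184]
  AzqII TTGCAC/1: at [1, 8, 46, 54, 98] ⇒ [2, 9, 47, 55, 99]

Pooled cuts: [2, 9, 18, 28, 38, 47, 55, 63, 71, 92, 99, 109, 116, 123, 130, 148, 164, 170, 176, 184]

Fragments:
  2→9: 7 bp
  9→18: 9 bp
  18→28: 10 bp
  28→38: 10 bp
  38→47: 9 bp
  47→55: 8 bp
  55→63: 8 bp
  63→71: 8 bp
  71→92: 21 bp
  92→99: 7 bp
  99→109: 10 bp
  109→116: 7 bp
  116→123: 7 bp
  123→130: 7 bp
  130→148: 18 bp
  148→164: 16 bp
  164→170: 6 bp
  170→176: 6 bp
  176→184: 8 bp
  184→2 (wrap): 189-184+2 = 7 bp

[6,6,7,7,7,7,7,7,8,8,8,8,9,9,10,10,10,16,18,21]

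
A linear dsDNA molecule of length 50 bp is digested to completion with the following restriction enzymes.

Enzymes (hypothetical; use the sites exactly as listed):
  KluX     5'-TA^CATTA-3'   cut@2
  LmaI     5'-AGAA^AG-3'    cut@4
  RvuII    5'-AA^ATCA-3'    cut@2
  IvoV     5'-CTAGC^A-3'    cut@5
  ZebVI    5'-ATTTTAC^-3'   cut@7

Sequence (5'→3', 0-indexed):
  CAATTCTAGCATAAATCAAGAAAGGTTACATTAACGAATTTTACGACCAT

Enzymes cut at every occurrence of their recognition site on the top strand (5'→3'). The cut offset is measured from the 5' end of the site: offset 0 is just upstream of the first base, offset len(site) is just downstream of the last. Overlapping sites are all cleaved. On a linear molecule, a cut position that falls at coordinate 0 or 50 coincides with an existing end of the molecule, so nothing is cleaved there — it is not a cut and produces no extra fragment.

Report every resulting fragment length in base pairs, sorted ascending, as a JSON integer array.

Per-enzyme occurrences:
  KluX (TACATTA, off=2): starts [26] → cuts [28]
  LmaI (AGAAAG, off=4): starts [18] → cuts [22]
  RvuII (AAATCA, off=2): starts [12] → cuts [14]
  IvoV (CTAGCA, off=5): starts [5] → cuts [10]
  ZebVI (ATTTTAC, off=7): starts [37] → cuts [44]

All cut coordinates (distinct, sorted): [10, 14, 22, 28, 44]

Fragment lengths:
  [0,10): 10 bp
  [10,14): 4 bp
  [14,22): 8 bp
  [22,28): 6 bp
  [28,44): 16 bp
  [44,50): 6 bp

[4,6,6,8,10,16]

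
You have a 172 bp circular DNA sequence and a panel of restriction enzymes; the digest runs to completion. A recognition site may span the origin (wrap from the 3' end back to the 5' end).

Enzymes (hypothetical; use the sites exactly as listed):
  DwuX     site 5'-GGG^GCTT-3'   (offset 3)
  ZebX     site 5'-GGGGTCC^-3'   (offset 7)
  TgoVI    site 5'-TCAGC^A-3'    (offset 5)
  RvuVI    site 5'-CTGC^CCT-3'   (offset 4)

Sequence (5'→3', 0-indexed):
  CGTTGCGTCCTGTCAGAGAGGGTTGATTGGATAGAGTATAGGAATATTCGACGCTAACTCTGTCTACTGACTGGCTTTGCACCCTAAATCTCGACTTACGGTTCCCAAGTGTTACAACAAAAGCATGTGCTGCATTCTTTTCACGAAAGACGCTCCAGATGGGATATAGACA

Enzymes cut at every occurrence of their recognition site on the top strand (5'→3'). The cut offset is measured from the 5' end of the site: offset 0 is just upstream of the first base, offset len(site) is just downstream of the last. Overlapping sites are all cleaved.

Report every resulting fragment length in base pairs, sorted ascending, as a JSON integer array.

[172]

Per-enzyme occurrences:
  DwuX (GGGGCTT, off=3): no sites
  ZebX (GGGGTCC, off=7): no sites
  TgoVI (TCAGCA, off=5): no sites
  RvuVI (CTGCCCT, off=4): no sites

Pooled cuts: ∅

Fragment lengths:
  no cuts → one circular fragment of 172 bp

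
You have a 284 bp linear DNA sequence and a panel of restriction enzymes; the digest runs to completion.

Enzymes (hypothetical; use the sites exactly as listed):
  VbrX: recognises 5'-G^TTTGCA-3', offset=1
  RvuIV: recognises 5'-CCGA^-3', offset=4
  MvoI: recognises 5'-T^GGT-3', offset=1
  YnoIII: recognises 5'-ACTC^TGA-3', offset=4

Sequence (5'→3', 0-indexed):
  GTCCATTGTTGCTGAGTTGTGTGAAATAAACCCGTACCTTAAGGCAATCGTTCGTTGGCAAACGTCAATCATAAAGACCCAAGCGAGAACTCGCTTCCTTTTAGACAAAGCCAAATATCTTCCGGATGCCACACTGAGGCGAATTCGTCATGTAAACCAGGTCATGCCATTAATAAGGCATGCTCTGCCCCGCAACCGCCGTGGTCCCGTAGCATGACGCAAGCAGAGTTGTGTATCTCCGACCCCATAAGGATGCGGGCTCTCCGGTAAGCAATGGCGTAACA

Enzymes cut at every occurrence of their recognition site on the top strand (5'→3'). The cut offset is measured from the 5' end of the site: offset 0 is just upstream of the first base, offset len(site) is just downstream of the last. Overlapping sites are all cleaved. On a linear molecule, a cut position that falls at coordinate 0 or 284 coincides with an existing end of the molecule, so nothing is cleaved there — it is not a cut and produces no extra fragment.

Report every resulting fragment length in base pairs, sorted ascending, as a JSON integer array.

[40,42,202]

Scan for sites:
  VbrX (GTTTGCA, off=1): no sites
  RvuIV CCGA/4: at [238] ⇒ [242]
  MvoI TGGT/1: at [201] ⇒ [202]
  YnoIII (ACTCTGA, off=4): no sites

Pooled cuts: [202, 242]

Fragments:
  [0,202): 202 bp
  [202,242): 40 bp
  [242,284): 42 bp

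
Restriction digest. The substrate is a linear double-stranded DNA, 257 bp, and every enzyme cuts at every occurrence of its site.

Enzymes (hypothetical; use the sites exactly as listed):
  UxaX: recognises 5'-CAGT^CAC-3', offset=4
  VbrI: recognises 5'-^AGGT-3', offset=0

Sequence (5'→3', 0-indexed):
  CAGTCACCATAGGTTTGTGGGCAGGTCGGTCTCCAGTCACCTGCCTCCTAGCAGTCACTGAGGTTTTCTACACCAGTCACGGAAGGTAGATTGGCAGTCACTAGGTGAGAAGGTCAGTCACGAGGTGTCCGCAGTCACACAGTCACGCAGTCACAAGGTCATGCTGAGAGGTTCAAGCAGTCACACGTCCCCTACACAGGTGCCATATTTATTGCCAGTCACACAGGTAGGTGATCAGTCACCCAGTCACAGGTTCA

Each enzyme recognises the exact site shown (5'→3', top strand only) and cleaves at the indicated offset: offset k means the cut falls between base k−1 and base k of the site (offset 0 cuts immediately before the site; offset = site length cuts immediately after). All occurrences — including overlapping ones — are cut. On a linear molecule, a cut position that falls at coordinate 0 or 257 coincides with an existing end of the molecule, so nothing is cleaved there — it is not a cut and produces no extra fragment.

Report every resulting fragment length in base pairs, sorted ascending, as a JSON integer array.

Site scan:
  UxaX (CAGTCAC, off=4): starts [0, 33, 51, 73, 94, 114, 131, 139, 147, 177, 215, 235, 243] → cuts [4, 37, 55, 77, 98, 118, 135, 143, 151, 181, 219, 239, 247]
  VbrI (AGGT, off=0): starts [10, 22, 60, 83, 102, 110, 122, 155, 168, 197, 224, 228, 250] → cuts [10, 22, 60, 83, 102, 110, 122, 155, 168, 197, 224, 228, 250]

Pooled cuts: [4, 10, 22, 37, 55, 60, 77, 83, 98, 102, 110, 118, 122, 135, 143, 151, 155, 168, 181, 197, 219, 224, 228, 239, 247, 250]

Fragments:
  [0,4): 4 bp
  [4,10): 6 bp
  [10,22): 12 bp
  [22,37): 15 bp
  [37,55): 18 bp
  [55,60): 5 bp
  [60,77): 17 bp
  [77,83): 6 bp
  [83,98): 15 bp
  [98,102): 4 bp
  [102,110): 8 bp
  [110,118): 8 bp
  [118,122): 4 bp
  [122,135): 13 bp
  [135,143): 8 bp
  [143,151): 8 bp
  [151,155): 4 bp
  [155,168): 13 bp
  [168,181): 13 bp
  [181,197): 16 bp
  [197,219): 22 bp
  [219,224): 5 bp
  [224,228): 4 bp
  [228,239): 11 bp
  [239,247): 8 bp
  [247,250): 3 bp
  [250,257): 7 bp

[3,4,4,4,4,4,5,5,6,6,7,8,8,8,8,8,11,12,13,13,13,15,15,16,17,18,22]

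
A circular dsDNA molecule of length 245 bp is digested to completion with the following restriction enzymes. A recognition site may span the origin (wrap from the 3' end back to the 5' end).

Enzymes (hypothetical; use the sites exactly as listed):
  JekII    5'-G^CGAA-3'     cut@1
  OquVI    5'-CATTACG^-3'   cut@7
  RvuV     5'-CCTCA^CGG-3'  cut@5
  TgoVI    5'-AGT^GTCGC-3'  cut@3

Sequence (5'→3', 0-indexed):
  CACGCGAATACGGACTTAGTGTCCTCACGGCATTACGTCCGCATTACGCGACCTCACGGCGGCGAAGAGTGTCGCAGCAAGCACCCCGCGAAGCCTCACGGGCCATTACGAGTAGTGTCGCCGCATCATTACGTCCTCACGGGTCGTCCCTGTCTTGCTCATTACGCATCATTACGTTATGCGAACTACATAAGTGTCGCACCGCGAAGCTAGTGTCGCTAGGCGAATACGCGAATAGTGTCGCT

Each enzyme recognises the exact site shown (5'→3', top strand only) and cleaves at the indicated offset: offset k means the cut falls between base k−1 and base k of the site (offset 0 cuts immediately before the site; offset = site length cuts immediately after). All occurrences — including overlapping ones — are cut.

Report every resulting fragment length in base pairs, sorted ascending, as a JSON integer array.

[5,6,6,6,8,8,8,8,9,9,10,10,10,10,10,11,12,14,17,18,23,27]

Scan for sites:
  JekII GCGAA/1: at [3, 61, 87, 180, 203, 222, 230] ⇒ [4, 62, 88, 181, 204, 223, 231]
  OquVI CATTACG/7: at [30, 41, 103, 126, 159, 169] ⇒ [37, 48, 110, 133, 166, 176]
  RvuV CCTCACGG/5: at [22, 51, 93, 134] ⇒ [27, 56, 98, 139]
  TgoVI AGTGTCGC/3: at [67, 113, 192, 211, 236] ⇒ [70, 116, 195, 214, 239]

All cut coordinates (distinct, sorted): [4, 27, 37, 48, 56, 62, 70, 88, 98, 110, 116, 133, 139, 166, 176, 181, 195, 204, 214, 223, 231, 239]

Fragments:
  4→27: 23 bp
  27→37: 10 bp
  37→48: 11 bp
  48→56: 8 bp
  56→62: 6 bp
  62→70: 8 bp
  70→88: 18 bp
  88→98: 10 bp
  98→110: 12 bp
  110→116: 6 bp
  116→133: 17 bp
  133→139: 6 bp
  139→166: 27 bp
  166→176: 10 bp
  176→181: 5 bp
  181→195: 14 bp
  195→204: 9 bp
  204→214: 10 bp
  214→223: 9 bp
  223→231: 8 bp
  231→239: 8 bp
  239→4 (wrap): 245-239+4 = 10 bp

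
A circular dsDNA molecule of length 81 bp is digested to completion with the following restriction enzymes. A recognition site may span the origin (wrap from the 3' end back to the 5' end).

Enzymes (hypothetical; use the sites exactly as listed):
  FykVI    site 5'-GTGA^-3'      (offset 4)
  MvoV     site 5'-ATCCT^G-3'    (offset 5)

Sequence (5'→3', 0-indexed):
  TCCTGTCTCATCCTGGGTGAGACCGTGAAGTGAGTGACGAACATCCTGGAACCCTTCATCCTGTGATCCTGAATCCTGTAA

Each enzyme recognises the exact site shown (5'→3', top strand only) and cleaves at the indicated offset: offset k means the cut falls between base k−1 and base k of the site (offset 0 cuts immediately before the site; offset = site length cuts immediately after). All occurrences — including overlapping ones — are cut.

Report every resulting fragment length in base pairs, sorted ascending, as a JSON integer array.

[4,4,4,5,6,7,8,8,10,10,15]

Site scan:
  FykVI GTGA/4: at [16, 24, 29, 33, 62] ⇒ [20, 28, 33, 37, 66]
  MvoV ATCCTG/5: at [9, 42, 57, 65, 72, 80] ⇒ [4, 14, 47, 62, 70, 77]

Pooled cuts: [4, 14, 20, 28, 33, 37, 47, 62, 66, 70, 77]

Fragment lengths:
  4→14: 10 bp
  14→20: 6 bp
  20→28: 8 bp
  28→33: 5 bp
  33→37: 4 bp
  37→47: 10 bp
  47→62: 15 bp
  62→66: 4 bp
  66→70: 4 bp
  70→77: 7 bp
  77→4 (wrap): 81-77+4 = 8 bp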